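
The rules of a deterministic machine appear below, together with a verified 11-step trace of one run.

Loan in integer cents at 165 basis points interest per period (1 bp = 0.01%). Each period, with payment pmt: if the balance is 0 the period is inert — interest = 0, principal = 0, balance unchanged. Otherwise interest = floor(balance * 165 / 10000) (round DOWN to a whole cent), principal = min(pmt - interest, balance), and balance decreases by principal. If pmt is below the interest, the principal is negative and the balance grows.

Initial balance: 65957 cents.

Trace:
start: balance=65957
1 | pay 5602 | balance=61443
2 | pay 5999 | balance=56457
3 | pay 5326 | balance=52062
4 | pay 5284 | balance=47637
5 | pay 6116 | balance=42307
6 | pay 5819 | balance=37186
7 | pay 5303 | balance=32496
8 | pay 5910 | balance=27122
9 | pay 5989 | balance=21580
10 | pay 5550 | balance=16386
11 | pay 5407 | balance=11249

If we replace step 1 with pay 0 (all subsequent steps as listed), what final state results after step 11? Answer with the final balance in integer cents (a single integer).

(re-executing from step 1 with the substitution; state before step 1: balance=65957)
1 | pay 0 | balance=67045
2 | pay 5999 | balance=62152
3 | pay 5326 | balance=57851
4 | pay 5284 | balance=53521
5 | pay 6116 | balance=48288
6 | pay 5819 | balance=43265
7 | pay 5303 | balance=38675
8 | pay 5910 | balance=33403
9 | pay 5989 | balance=27965
10 | pay 5550 | balance=22876
11 | pay 5407 | balance=17846

17846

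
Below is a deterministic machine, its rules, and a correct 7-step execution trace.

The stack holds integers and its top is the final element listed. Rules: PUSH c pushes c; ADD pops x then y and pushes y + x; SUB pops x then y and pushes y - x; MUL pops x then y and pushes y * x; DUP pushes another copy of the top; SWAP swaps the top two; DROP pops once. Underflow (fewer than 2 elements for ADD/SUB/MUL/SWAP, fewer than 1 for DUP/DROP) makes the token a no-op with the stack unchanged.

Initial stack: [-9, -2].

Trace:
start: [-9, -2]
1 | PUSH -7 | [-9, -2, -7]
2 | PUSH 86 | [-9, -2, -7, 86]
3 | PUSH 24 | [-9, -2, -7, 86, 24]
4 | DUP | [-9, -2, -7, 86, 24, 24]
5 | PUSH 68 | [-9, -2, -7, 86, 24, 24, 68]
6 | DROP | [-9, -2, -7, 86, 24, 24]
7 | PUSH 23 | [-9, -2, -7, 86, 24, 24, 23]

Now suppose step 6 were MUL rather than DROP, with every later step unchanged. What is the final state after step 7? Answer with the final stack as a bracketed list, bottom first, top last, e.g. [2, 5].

(re-executing from step 6 with the substitution; state before step 6: [-9, -2, -7, 86, 24, 24, 68])
6 | MUL | [-9, -2, -7, 86, 24, 1632]
7 | PUSH 23 | [-9, -2, -7, 86, 24, 1632, 23]

[-9, -2, -7, 86, 24, 1632, 23]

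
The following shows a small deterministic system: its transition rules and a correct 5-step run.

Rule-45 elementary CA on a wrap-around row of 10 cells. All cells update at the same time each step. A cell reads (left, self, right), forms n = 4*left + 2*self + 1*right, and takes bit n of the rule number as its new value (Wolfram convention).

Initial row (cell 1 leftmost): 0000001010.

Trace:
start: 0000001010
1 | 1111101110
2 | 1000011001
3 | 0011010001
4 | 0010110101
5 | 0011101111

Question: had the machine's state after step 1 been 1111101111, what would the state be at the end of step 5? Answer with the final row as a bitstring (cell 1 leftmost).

1110100010

state after step 1 := 1111101111
2 | 0000011000
3 | 1111010011
4 | 0000110010
5 | 1110100010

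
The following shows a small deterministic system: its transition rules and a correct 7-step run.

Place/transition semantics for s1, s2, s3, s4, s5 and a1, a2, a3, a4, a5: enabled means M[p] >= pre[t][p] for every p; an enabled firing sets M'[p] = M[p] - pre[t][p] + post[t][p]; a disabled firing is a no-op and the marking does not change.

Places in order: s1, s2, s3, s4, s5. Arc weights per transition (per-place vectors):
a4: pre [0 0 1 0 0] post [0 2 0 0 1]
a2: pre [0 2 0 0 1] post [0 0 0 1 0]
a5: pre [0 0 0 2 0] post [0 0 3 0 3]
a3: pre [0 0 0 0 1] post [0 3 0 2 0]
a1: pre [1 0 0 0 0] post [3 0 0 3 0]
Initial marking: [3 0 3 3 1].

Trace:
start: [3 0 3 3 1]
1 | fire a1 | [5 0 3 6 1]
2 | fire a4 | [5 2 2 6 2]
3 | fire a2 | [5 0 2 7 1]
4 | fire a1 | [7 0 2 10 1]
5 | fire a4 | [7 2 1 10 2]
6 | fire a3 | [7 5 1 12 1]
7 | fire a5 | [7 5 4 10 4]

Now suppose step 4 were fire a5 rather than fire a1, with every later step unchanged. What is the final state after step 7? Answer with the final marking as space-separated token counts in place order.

(re-executing from step 4 with the substitution; state before step 4: [5 0 2 7 1])
4 | fire a5 | [5 0 5 5 4]
5 | fire a4 | [5 2 4 5 5]
6 | fire a3 | [5 5 4 7 4]
7 | fire a5 | [5 5 7 5 7]

5 5 7 5 7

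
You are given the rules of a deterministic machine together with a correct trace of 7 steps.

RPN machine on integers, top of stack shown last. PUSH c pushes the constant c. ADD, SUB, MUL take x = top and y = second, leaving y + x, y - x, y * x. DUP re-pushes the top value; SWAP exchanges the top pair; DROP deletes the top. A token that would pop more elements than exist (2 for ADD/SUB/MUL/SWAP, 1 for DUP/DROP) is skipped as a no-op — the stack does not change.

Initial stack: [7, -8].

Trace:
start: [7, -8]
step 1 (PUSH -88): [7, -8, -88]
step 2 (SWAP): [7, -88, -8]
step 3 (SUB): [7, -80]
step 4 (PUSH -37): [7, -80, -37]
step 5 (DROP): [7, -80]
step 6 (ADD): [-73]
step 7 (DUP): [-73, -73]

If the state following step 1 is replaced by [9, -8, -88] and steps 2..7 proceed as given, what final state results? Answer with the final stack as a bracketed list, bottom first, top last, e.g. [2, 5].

state after step 1 := [9, -8, -88]
step 2 (SWAP): [9, -88, -8]
step 3 (SUB): [9, -80]
step 4 (PUSH -37): [9, -80, -37]
step 5 (DROP): [9, -80]
step 6 (ADD): [-71]
step 7 (DUP): [-71, -71]

[-71, -71]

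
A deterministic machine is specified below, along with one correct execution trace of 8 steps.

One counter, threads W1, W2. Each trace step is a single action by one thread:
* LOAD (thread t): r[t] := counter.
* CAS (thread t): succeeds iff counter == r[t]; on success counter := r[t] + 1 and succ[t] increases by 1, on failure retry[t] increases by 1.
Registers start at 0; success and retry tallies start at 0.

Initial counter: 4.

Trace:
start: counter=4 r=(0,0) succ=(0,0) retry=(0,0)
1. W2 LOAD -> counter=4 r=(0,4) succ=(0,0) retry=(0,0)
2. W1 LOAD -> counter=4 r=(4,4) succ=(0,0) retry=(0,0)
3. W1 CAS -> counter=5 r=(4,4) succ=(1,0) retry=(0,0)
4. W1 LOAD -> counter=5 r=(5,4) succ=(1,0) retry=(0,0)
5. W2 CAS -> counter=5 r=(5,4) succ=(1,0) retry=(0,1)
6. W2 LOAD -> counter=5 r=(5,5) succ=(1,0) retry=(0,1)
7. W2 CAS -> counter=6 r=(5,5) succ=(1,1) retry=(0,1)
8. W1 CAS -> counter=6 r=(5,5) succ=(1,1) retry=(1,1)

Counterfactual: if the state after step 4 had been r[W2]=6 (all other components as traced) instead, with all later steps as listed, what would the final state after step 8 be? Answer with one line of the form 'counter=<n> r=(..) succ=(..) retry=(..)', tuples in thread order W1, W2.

state after step 4 := counter=5 r=(5,6) succ=(1,0) retry=(0,0)
5. W2 CAS -> counter=5 r=(5,6) succ=(1,0) retry=(0,1)
6. W2 LOAD -> counter=5 r=(5,5) succ=(1,0) retry=(0,1)
7. W2 CAS -> counter=6 r=(5,5) succ=(1,1) retry=(0,1)
8. W1 CAS -> counter=6 r=(5,5) succ=(1,1) retry=(1,1)

counter=6 r=(5,5) succ=(1,1) retry=(1,1)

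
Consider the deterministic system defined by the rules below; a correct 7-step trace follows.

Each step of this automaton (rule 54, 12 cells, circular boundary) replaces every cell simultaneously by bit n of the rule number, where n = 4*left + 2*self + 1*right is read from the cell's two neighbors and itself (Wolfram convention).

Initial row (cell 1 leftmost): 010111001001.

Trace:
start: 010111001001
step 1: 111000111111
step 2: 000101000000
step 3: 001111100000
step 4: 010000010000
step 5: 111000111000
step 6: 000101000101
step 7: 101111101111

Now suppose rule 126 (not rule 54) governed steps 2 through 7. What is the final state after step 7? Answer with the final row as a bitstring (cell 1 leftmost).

111111111101

(re-executing steps 2..7 under rule 126; state before step 2: 111000111111)
step 2: 001101100000
step 3: 011111110000
step 4: 110000011000
step 5: 111000111101
step 6: 001101100111
step 7: 111111111101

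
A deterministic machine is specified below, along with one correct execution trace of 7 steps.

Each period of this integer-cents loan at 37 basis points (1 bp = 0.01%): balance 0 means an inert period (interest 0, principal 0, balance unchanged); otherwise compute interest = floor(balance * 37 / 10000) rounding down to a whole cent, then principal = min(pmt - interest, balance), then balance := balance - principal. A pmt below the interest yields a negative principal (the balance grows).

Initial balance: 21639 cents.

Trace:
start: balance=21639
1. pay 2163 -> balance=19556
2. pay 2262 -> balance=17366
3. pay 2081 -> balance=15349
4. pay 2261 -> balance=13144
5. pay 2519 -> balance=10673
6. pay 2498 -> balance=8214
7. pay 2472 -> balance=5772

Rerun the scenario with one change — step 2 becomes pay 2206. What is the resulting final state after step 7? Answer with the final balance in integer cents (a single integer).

5828

(re-executing from step 2 with the substitution; state before step 2: balance=19556)
2. pay 2206 -> balance=17422
3. pay 2081 -> balance=15405
4. pay 2261 -> balance=13200
5. pay 2519 -> balance=10729
6. pay 2498 -> balance=8270
7. pay 2472 -> balance=5828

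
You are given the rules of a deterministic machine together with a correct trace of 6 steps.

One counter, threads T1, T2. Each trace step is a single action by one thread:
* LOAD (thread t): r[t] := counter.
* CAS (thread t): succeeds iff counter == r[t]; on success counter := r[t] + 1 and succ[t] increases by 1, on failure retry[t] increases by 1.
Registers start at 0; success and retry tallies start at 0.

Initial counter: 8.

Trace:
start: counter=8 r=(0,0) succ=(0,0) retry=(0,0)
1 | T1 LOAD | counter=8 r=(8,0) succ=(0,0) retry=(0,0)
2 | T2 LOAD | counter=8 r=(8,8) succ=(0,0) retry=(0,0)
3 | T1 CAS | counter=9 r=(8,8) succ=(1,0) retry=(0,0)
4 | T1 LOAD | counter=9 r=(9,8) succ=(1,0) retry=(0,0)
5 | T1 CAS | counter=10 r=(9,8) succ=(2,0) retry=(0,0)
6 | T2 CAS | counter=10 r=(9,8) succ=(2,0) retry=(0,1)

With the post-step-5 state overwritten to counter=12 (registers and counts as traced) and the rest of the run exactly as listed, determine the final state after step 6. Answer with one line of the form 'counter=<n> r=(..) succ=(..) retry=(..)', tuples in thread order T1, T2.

counter=12 r=(9,8) succ=(2,0) retry=(0,1)

state after step 5 := counter=12 r=(9,8) succ=(2,0) retry=(0,0)
6 | T2 CAS | counter=12 r=(9,8) succ=(2,0) retry=(0,1)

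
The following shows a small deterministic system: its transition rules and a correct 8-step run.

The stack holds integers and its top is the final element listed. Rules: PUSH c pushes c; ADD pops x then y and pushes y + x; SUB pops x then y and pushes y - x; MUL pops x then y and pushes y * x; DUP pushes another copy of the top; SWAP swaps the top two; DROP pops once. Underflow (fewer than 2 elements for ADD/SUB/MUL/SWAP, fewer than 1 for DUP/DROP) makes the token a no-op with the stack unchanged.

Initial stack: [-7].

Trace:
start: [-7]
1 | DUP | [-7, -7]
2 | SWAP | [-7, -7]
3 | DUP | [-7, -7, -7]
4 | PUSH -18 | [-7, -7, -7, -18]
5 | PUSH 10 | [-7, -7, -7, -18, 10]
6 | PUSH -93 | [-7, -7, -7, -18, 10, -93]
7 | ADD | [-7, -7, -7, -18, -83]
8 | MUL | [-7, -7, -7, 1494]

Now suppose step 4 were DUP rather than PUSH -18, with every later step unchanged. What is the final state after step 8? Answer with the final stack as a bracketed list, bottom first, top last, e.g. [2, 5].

[-7, -7, -7, 581]

(re-executing from step 4 with the substitution; state before step 4: [-7, -7, -7])
4 | DUP | [-7, -7, -7, -7]
5 | PUSH 10 | [-7, -7, -7, -7, 10]
6 | PUSH -93 | [-7, -7, -7, -7, 10, -93]
7 | ADD | [-7, -7, -7, -7, -83]
8 | MUL | [-7, -7, -7, 581]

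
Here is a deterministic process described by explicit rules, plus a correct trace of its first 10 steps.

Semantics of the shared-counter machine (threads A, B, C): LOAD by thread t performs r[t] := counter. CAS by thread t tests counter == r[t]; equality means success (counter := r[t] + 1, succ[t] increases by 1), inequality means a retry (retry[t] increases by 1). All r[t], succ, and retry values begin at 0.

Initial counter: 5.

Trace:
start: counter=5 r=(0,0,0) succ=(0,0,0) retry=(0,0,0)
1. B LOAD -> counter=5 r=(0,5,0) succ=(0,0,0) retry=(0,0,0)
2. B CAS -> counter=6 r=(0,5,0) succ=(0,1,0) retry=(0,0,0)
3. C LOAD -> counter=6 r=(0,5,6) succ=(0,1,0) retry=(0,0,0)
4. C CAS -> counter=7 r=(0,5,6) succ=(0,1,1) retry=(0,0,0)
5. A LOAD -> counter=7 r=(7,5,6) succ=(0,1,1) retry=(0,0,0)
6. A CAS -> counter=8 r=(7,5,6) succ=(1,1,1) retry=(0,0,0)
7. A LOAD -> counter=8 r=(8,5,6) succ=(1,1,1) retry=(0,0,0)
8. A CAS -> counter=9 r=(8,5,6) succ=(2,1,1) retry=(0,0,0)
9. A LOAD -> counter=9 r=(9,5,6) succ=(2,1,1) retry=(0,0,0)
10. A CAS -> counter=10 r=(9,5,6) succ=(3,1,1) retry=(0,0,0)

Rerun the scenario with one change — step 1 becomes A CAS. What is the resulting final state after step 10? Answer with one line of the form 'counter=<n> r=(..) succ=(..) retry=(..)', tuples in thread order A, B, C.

(re-executing from step 1 with the substitution; state before step 1: counter=5 r=(0,0,0) succ=(0,0,0) retry=(0,0,0))
1. A CAS -> counter=5 r=(0,0,0) succ=(0,0,0) retry=(1,0,0)
2. B CAS -> counter=5 r=(0,0,0) succ=(0,0,0) retry=(1,1,0)
3. C LOAD -> counter=5 r=(0,0,5) succ=(0,0,0) retry=(1,1,0)
4. C CAS -> counter=6 r=(0,0,5) succ=(0,0,1) retry=(1,1,0)
5. A LOAD -> counter=6 r=(6,0,5) succ=(0,0,1) retry=(1,1,0)
6. A CAS -> counter=7 r=(6,0,5) succ=(1,0,1) retry=(1,1,0)
7. A LOAD -> counter=7 r=(7,0,5) succ=(1,0,1) retry=(1,1,0)
8. A CAS -> counter=8 r=(7,0,5) succ=(2,0,1) retry=(1,1,0)
9. A LOAD -> counter=8 r=(8,0,5) succ=(2,0,1) retry=(1,1,0)
10. A CAS -> counter=9 r=(8,0,5) succ=(3,0,1) retry=(1,1,0)

counter=9 r=(8,0,5) succ=(3,0,1) retry=(1,1,0)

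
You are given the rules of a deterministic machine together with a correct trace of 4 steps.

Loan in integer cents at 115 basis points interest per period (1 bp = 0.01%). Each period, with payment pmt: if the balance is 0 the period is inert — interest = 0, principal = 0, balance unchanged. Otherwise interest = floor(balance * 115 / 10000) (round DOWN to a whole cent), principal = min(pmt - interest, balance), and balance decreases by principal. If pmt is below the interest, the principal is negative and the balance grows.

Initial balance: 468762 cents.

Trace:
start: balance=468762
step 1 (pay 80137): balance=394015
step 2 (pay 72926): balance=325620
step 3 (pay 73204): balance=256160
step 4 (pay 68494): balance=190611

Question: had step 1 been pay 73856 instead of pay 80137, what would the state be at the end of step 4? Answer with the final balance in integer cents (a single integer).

(re-executing from step 1 with the substitution; state before step 1: balance=468762)
step 1 (pay 73856): balance=400296
step 2 (pay 72926): balance=331973
step 3 (pay 73204): balance=262586
step 4 (pay 68494): balance=197111

197111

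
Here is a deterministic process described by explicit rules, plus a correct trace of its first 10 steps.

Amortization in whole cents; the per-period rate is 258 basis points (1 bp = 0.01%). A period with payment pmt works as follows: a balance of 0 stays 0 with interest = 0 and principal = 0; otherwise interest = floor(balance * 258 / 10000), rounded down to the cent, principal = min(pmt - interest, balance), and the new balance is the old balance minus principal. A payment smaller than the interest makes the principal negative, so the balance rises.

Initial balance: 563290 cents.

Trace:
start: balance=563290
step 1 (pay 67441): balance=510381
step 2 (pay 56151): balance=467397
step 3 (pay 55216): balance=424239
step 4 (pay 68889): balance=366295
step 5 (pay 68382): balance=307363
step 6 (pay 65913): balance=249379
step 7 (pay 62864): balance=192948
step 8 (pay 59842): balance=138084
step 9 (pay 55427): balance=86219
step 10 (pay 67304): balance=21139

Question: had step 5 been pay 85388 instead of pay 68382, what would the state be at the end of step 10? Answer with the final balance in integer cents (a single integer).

1823

(re-executing from step 5 with the substitution; state before step 5: balance=366295)
step 5 (pay 85388): balance=290357
step 6 (pay 65913): balance=231935
step 7 (pay 62864): balance=175054
step 8 (pay 59842): balance=119728
step 9 (pay 55427): balance=67389
step 10 (pay 67304): balance=1823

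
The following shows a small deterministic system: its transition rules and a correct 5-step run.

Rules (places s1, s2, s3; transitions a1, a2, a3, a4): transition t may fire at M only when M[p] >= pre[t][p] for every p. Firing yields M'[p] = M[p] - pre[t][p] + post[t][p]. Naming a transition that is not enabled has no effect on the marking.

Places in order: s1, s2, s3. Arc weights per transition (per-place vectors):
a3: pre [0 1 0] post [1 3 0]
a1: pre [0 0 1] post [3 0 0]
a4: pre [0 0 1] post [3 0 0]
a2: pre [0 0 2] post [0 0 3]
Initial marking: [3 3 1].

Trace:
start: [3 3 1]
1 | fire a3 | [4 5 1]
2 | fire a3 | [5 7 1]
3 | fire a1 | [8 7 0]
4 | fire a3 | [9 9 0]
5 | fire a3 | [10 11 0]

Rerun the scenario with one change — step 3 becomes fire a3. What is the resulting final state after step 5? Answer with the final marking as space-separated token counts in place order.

8 13 1

(re-executing from step 3 with the substitution; state before step 3: [5 7 1])
3 | fire a3 | [6 9 1]
4 | fire a3 | [7 11 1]
5 | fire a3 | [8 13 1]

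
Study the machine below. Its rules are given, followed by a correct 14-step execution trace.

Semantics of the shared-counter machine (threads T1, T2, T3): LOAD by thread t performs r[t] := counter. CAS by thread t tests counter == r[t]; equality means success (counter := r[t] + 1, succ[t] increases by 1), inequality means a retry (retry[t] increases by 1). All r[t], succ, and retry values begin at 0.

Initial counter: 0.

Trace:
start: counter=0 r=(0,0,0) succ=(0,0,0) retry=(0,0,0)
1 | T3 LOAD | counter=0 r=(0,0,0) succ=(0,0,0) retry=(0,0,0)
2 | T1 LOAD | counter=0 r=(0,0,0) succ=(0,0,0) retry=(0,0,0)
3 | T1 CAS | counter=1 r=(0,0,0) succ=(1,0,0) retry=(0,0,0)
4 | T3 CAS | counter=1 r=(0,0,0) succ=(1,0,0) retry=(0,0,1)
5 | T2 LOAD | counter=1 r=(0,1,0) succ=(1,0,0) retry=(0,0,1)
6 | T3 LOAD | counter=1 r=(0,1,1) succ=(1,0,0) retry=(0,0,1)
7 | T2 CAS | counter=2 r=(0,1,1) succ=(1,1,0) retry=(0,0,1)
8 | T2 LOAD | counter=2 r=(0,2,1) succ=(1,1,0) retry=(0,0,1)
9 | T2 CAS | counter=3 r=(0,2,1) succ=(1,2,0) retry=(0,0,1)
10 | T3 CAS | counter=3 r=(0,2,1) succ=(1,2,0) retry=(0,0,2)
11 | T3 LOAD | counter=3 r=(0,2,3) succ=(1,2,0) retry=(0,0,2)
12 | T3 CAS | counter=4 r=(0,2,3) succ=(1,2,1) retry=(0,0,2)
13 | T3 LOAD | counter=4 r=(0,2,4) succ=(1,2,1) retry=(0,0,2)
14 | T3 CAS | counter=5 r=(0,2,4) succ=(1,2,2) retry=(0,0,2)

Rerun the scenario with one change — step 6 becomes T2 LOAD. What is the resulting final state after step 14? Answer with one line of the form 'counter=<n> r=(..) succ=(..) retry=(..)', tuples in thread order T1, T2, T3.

(re-executing from step 6 with the substitution; state before step 6: counter=1 r=(0,1,0) succ=(1,0,0) retry=(0,0,1))
6 | T2 LOAD | counter=1 r=(0,1,0) succ=(1,0,0) retry=(0,0,1)
7 | T2 CAS | counter=2 r=(0,1,0) succ=(1,1,0) retry=(0,0,1)
8 | T2 LOAD | counter=2 r=(0,2,0) succ=(1,1,0) retry=(0,0,1)
9 | T2 CAS | counter=3 r=(0,2,0) succ=(1,2,0) retry=(0,0,1)
10 | T3 CAS | counter=3 r=(0,2,0) succ=(1,2,0) retry=(0,0,2)
11 | T3 LOAD | counter=3 r=(0,2,3) succ=(1,2,0) retry=(0,0,2)
12 | T3 CAS | counter=4 r=(0,2,3) succ=(1,2,1) retry=(0,0,2)
13 | T3 LOAD | counter=4 r=(0,2,4) succ=(1,2,1) retry=(0,0,2)
14 | T3 CAS | counter=5 r=(0,2,4) succ=(1,2,2) retry=(0,0,2)

counter=5 r=(0,2,4) succ=(1,2,2) retry=(0,0,2)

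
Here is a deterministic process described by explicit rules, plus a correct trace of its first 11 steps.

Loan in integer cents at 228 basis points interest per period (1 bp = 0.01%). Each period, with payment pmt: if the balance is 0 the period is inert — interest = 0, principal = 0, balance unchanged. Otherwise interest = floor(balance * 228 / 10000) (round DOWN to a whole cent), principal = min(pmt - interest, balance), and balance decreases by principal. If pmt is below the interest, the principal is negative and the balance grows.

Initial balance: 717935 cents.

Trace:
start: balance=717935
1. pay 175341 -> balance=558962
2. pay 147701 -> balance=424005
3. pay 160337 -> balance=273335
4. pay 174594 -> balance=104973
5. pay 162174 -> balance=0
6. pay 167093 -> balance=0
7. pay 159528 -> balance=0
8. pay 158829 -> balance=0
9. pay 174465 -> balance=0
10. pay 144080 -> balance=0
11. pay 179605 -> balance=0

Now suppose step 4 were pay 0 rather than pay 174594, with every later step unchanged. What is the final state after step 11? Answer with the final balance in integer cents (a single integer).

(re-executing from step 4 with the substitution; state before step 4: balance=273335)
4. pay 0 -> balance=279567
5. pay 162174 -> balance=123767
6. pay 167093 -> balance=0
7. pay 159528 -> balance=0
8. pay 158829 -> balance=0
9. pay 174465 -> balance=0
10. pay 144080 -> balance=0
11. pay 179605 -> balance=0

0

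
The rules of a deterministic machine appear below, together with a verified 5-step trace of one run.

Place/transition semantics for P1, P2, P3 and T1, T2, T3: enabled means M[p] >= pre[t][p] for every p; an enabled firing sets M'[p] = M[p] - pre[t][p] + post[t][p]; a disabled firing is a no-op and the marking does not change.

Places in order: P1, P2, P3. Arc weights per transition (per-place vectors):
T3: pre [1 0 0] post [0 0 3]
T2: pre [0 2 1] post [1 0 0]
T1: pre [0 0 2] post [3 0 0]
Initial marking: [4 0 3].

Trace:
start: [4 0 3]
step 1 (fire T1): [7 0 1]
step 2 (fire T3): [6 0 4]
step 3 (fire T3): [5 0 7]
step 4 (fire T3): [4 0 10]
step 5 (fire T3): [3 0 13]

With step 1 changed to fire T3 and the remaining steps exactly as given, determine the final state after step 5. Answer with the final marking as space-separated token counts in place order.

0 0 15

(re-executing from step 1 with the substitution; state before step 1: [4 0 3])
step 1 (fire T3): [3 0 6]
step 2 (fire T3): [2 0 9]
step 3 (fire T3): [1 0 12]
step 4 (fire T3): [0 0 15]
step 5 (fire T3): [0 0 15]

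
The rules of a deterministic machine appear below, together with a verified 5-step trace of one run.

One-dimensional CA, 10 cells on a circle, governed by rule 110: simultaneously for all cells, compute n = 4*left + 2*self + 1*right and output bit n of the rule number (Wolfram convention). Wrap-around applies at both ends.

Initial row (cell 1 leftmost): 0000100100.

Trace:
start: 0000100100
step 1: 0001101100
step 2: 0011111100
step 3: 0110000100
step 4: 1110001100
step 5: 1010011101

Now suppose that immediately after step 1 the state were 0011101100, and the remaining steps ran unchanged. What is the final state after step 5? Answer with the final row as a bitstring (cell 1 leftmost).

state after step 1 := 0011101100
step 2: 0110111100
step 3: 1111100100
step 4: 1000101101
step 5: 1001111111

1001111111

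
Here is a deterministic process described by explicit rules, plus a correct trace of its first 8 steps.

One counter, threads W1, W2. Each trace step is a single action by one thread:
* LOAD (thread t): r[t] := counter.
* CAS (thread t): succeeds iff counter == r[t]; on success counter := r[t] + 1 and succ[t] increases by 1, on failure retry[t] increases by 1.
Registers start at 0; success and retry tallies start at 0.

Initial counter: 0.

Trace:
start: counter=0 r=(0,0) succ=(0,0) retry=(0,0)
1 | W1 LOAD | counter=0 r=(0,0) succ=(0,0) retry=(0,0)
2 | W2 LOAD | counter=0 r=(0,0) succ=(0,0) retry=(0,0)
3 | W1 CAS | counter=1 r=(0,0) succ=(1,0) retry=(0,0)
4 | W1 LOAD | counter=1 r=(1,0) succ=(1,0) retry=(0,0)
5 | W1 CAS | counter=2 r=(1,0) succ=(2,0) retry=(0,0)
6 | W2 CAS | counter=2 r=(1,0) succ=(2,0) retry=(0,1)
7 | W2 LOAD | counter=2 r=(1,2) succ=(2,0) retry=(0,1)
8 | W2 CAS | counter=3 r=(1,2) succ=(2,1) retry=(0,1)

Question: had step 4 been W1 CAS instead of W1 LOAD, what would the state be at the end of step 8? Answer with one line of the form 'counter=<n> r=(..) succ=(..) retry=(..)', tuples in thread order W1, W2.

(re-executing from step 4 with the substitution; state before step 4: counter=1 r=(0,0) succ=(1,0) retry=(0,0))
4 | W1 CAS | counter=1 r=(0,0) succ=(1,0) retry=(1,0)
5 | W1 CAS | counter=1 r=(0,0) succ=(1,0) retry=(2,0)
6 | W2 CAS | counter=1 r=(0,0) succ=(1,0) retry=(2,1)
7 | W2 LOAD | counter=1 r=(0,1) succ=(1,0) retry=(2,1)
8 | W2 CAS | counter=2 r=(0,1) succ=(1,1) retry=(2,1)

counter=2 r=(0,1) succ=(1,1) retry=(2,1)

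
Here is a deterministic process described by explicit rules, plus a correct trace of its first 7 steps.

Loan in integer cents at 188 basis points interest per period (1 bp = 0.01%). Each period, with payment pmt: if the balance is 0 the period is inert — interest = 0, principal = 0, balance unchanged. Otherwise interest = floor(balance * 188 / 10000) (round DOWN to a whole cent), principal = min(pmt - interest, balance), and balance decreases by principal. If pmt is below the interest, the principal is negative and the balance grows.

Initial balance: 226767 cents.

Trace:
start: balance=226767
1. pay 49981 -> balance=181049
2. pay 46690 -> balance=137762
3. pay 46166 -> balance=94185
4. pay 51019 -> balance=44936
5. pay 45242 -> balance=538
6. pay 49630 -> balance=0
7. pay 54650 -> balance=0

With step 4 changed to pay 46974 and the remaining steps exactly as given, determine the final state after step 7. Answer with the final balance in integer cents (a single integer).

0

(re-executing from step 4 with the substitution; state before step 4: balance=94185)
4. pay 46974 -> balance=48981
5. pay 45242 -> balance=4659
6. pay 49630 -> balance=0
7. pay 54650 -> balance=0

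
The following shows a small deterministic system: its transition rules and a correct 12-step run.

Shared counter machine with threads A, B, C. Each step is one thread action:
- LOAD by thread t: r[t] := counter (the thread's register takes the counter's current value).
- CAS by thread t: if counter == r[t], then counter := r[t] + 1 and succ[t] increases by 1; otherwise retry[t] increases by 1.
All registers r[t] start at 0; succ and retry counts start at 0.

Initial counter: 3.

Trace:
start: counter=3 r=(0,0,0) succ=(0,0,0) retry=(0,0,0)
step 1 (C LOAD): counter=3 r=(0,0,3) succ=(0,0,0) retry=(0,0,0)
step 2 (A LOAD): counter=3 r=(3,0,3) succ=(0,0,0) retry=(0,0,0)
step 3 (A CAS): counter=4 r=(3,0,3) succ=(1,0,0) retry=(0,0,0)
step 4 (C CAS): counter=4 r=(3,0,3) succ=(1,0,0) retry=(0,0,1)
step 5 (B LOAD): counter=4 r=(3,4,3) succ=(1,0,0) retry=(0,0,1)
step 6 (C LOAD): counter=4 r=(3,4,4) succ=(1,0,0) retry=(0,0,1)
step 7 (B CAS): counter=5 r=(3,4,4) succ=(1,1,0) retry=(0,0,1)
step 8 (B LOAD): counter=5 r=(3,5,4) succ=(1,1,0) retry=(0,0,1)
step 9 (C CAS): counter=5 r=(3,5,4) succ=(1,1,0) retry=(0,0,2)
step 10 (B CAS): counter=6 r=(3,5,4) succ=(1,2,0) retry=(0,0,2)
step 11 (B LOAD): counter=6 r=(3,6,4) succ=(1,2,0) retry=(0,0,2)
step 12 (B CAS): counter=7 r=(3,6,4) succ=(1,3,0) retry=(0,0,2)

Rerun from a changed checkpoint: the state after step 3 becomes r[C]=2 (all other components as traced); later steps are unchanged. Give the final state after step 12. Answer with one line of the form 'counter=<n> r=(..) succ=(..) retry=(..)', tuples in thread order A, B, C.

counter=7 r=(3,6,4) succ=(1,3,0) retry=(0,0,2)

state after step 3 := counter=4 r=(3,0,2) succ=(1,0,0) retry=(0,0,0)
step 4 (C CAS): counter=4 r=(3,0,2) succ=(1,0,0) retry=(0,0,1)
step 5 (B LOAD): counter=4 r=(3,4,2) succ=(1,0,0) retry=(0,0,1)
step 6 (C LOAD): counter=4 r=(3,4,4) succ=(1,0,0) retry=(0,0,1)
step 7 (B CAS): counter=5 r=(3,4,4) succ=(1,1,0) retry=(0,0,1)
step 8 (B LOAD): counter=5 r=(3,5,4) succ=(1,1,0) retry=(0,0,1)
step 9 (C CAS): counter=5 r=(3,5,4) succ=(1,1,0) retry=(0,0,2)
step 10 (B CAS): counter=6 r=(3,5,4) succ=(1,2,0) retry=(0,0,2)
step 11 (B LOAD): counter=6 r=(3,6,4) succ=(1,2,0) retry=(0,0,2)
step 12 (B CAS): counter=7 r=(3,6,4) succ=(1,3,0) retry=(0,0,2)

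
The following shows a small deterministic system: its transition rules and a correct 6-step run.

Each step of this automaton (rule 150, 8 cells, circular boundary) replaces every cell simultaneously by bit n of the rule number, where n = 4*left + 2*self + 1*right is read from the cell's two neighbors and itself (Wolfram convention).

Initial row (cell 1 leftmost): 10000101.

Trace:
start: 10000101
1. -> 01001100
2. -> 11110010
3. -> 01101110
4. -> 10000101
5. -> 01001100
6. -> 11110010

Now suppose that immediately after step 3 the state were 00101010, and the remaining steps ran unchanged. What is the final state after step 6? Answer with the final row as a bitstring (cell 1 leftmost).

00011100

state after step 3 := 00101010
4. -> 01101011
5. -> 00001000
6. -> 00011100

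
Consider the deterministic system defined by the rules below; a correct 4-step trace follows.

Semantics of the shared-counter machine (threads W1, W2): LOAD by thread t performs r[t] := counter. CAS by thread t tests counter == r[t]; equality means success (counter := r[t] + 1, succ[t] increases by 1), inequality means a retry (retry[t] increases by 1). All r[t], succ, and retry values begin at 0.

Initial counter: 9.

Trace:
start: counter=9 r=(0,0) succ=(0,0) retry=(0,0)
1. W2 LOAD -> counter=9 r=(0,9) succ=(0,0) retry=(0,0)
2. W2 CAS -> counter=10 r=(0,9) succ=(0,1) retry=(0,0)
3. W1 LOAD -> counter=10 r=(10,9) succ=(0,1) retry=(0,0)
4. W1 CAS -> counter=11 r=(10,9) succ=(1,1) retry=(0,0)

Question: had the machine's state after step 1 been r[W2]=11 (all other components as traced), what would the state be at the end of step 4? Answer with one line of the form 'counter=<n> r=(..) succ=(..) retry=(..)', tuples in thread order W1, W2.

state after step 1 := counter=9 r=(0,11) succ=(0,0) retry=(0,0)
2. W2 CAS -> counter=9 r=(0,11) succ=(0,0) retry=(0,1)
3. W1 LOAD -> counter=9 r=(9,11) succ=(0,0) retry=(0,1)
4. W1 CAS -> counter=10 r=(9,11) succ=(1,0) retry=(0,1)

counter=10 r=(9,11) succ=(1,0) retry=(0,1)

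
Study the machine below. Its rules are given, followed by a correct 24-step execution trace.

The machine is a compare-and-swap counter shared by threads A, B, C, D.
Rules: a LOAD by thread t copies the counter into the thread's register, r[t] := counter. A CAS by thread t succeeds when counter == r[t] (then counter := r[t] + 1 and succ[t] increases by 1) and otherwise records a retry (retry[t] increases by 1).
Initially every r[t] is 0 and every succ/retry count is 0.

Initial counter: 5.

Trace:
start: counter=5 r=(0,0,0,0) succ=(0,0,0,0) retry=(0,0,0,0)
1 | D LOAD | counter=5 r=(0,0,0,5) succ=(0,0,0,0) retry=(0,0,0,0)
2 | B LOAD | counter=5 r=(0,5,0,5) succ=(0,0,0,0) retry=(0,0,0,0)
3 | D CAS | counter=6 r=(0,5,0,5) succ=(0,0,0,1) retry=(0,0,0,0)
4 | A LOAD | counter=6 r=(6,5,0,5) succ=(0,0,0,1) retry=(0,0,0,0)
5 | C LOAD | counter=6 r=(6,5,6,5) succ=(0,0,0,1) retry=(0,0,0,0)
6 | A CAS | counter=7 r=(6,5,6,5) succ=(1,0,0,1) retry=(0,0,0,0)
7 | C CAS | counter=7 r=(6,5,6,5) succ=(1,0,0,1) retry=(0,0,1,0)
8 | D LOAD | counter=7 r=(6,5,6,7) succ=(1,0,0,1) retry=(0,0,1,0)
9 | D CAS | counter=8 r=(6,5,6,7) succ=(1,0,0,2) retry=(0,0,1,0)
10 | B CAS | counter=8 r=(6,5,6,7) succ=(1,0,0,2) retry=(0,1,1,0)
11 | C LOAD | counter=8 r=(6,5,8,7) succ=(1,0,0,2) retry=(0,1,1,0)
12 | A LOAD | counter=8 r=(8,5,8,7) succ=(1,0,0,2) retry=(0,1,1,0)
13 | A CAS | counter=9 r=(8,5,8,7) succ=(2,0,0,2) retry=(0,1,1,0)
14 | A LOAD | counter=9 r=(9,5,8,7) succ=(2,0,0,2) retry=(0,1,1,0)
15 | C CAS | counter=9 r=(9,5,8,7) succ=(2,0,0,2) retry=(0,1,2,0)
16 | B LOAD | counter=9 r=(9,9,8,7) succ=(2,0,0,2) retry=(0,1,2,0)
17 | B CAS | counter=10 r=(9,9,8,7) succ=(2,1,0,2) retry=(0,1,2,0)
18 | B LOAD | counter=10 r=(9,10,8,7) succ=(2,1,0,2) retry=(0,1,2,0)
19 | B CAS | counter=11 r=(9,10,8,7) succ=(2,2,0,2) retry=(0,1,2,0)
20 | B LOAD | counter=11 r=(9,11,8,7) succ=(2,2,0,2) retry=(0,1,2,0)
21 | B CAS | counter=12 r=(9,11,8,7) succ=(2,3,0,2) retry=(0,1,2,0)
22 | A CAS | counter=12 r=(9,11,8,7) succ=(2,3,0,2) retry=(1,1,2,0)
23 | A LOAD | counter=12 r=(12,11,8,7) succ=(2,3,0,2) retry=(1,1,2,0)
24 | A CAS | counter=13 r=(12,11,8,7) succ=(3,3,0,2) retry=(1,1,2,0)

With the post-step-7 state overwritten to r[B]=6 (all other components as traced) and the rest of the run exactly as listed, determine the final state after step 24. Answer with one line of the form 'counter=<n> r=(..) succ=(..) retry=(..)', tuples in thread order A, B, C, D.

state after step 7 := counter=7 r=(6,6,6,5) succ=(1,0,0,1) retry=(0,0,1,0)
8 | D LOAD | counter=7 r=(6,6,6,7) succ=(1,0,0,1) retry=(0,0,1,0)
9 | D CAS | counter=8 r=(6,6,6,7) succ=(1,0,0,2) retry=(0,0,1,0)
10 | B CAS | counter=8 r=(6,6,6,7) succ=(1,0,0,2) retry=(0,1,1,0)
11 | C LOAD | counter=8 r=(6,6,8,7) succ=(1,0,0,2) retry=(0,1,1,0)
12 | A LOAD | counter=8 r=(8,6,8,7) succ=(1,0,0,2) retry=(0,1,1,0)
13 | A CAS | counter=9 r=(8,6,8,7) succ=(2,0,0,2) retry=(0,1,1,0)
14 | A LOAD | counter=9 r=(9,6,8,7) succ=(2,0,0,2) retry=(0,1,1,0)
15 | C CAS | counter=9 r=(9,6,8,7) succ=(2,0,0,2) retry=(0,1,2,0)
16 | B LOAD | counter=9 r=(9,9,8,7) succ=(2,0,0,2) retry=(0,1,2,0)
17 | B CAS | counter=10 r=(9,9,8,7) succ=(2,1,0,2) retry=(0,1,2,0)
18 | B LOAD | counter=10 r=(9,10,8,7) succ=(2,1,0,2) retry=(0,1,2,0)
19 | B CAS | counter=11 r=(9,10,8,7) succ=(2,2,0,2) retry=(0,1,2,0)
20 | B LOAD | counter=11 r=(9,11,8,7) succ=(2,2,0,2) retry=(0,1,2,0)
21 | B CAS | counter=12 r=(9,11,8,7) succ=(2,3,0,2) retry=(0,1,2,0)
22 | A CAS | counter=12 r=(9,11,8,7) succ=(2,3,0,2) retry=(1,1,2,0)
23 | A LOAD | counter=12 r=(12,11,8,7) succ=(2,3,0,2) retry=(1,1,2,0)
24 | A CAS | counter=13 r=(12,11,8,7) succ=(3,3,0,2) retry=(1,1,2,0)

counter=13 r=(12,11,8,7) succ=(3,3,0,2) retry=(1,1,2,0)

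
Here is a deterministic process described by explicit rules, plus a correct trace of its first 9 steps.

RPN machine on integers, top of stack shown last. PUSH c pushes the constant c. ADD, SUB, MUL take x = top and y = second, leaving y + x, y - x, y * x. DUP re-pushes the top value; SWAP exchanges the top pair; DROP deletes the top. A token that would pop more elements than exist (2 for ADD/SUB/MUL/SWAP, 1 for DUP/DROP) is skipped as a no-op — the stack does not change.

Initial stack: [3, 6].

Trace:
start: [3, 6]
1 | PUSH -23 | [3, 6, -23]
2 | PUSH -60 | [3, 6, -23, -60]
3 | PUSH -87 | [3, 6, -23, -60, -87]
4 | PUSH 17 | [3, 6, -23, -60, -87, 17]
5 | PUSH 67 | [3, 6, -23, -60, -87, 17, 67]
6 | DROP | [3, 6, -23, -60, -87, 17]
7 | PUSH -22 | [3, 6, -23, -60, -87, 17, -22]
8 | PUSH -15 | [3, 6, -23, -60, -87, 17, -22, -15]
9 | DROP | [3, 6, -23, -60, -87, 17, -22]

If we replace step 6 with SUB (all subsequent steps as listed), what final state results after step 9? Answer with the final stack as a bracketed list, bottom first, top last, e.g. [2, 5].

(re-executing from step 6 with the substitution; state before step 6: [3, 6, -23, -60, -87, 17, 67])
6 | SUB | [3, 6, -23, -60, -87, -50]
7 | PUSH -22 | [3, 6, -23, -60, -87, -50, -22]
8 | PUSH -15 | [3, 6, -23, -60, -87, -50, -22, -15]
9 | DROP | [3, 6, -23, -60, -87, -50, -22]

[3, 6, -23, -60, -87, -50, -22]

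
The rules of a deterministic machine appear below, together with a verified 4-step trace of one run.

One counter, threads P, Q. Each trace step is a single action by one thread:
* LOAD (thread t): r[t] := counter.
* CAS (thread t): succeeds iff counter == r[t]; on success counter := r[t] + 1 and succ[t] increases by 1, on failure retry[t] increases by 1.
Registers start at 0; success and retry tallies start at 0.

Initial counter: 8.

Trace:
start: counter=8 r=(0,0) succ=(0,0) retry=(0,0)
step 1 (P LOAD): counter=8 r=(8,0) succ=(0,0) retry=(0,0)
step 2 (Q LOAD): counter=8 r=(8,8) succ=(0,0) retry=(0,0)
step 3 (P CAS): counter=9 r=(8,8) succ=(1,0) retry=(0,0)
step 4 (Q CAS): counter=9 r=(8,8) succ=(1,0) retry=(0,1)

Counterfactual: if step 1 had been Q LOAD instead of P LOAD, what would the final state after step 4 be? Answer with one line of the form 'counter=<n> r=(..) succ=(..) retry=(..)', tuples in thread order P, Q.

(re-executing from step 1 with the substitution; state before step 1: counter=8 r=(0,0) succ=(0,0) retry=(0,0))
step 1 (Q LOAD): counter=8 r=(0,8) succ=(0,0) retry=(0,0)
step 2 (Q LOAD): counter=8 r=(0,8) succ=(0,0) retry=(0,0)
step 3 (P CAS): counter=8 r=(0,8) succ=(0,0) retry=(1,0)
step 4 (Q CAS): counter=9 r=(0,8) succ=(0,1) retry=(1,0)

counter=9 r=(0,8) succ=(0,1) retry=(1,0)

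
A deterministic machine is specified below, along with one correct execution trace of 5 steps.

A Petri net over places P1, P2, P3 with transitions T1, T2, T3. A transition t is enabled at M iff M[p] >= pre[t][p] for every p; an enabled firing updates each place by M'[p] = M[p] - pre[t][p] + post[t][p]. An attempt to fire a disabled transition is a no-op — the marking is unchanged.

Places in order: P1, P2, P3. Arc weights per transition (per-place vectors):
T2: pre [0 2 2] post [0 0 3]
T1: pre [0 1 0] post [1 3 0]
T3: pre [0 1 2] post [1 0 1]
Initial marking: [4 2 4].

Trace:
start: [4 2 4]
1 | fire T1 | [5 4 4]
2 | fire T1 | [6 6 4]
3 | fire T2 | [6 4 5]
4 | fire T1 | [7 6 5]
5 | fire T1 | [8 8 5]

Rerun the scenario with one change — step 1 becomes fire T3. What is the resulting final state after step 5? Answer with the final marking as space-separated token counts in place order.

(re-executing from step 1 with the substitution; state before step 1: [4 2 4])
1 | fire T3 | [5 1 3]
2 | fire T1 | [6 3 3]
3 | fire T2 | [6 1 4]
4 | fire T1 | [7 3 4]
5 | fire T1 | [8 5 4]

8 5 4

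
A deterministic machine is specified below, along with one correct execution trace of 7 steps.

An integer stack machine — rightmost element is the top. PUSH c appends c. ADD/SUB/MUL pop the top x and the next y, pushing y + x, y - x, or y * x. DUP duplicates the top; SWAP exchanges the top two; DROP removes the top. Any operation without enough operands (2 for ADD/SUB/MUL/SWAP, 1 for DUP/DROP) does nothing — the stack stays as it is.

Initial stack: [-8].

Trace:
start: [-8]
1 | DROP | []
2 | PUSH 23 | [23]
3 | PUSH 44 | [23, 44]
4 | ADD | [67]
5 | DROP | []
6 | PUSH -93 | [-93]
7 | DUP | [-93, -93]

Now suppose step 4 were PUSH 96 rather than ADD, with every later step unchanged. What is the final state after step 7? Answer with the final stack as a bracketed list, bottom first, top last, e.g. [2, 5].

(re-executing from step 4 with the substitution; state before step 4: [23, 44])
4 | PUSH 96 | [23, 44, 96]
5 | DROP | [23, 44]
6 | PUSH -93 | [23, 44, -93]
7 | DUP | [23, 44, -93, -93]

[23, 44, -93, -93]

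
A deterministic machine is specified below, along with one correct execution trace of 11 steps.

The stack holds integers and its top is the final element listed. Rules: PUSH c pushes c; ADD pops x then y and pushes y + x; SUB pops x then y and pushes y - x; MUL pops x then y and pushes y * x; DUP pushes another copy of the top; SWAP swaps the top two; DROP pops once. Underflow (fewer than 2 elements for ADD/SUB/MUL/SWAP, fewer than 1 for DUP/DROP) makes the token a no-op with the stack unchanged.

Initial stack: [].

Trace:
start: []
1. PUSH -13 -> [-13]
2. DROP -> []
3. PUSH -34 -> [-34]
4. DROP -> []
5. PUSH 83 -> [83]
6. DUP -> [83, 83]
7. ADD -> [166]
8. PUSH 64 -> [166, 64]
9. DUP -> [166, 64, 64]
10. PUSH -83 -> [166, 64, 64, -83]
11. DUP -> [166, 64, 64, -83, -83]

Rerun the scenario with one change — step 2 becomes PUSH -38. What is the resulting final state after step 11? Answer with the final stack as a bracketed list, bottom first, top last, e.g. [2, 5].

(re-executing from step 2 with the substitution; state before step 2: [-13])
2. PUSH -38 -> [-13, -38]
3. PUSH -34 -> [-13, -38, -34]
4. DROP -> [-13, -38]
5. PUSH 83 -> [-13, -38, 83]
6. DUP -> [-13, -38, 83, 83]
7. ADD -> [-13, -38, 166]
8. PUSH 64 -> [-13, -38, 166, 64]
9. DUP -> [-13, -38, 166, 64, 64]
10. PUSH -83 -> [-13, -38, 166, 64, 64, -83]
11. DUP -> [-13, -38, 166, 64, 64, -83, -83]

[-13, -38, 166, 64, 64, -83, -83]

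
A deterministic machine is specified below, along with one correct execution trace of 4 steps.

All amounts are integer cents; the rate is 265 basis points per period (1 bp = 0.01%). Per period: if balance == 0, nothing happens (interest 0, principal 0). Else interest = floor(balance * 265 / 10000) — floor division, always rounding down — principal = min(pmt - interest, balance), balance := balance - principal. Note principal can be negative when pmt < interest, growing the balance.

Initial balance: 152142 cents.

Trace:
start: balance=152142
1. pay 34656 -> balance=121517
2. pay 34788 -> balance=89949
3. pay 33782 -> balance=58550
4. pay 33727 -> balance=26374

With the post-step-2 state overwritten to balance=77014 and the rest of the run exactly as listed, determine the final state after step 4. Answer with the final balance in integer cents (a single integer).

state after step 2 := balance=77014
3. pay 33782 -> balance=45272
4. pay 33727 -> balance=12744

12744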